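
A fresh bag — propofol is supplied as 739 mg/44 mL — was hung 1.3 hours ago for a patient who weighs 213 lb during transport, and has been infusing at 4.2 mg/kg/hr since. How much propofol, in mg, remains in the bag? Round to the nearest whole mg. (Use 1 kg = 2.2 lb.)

210 mg

Weight = 213 lb ÷ 2.2 lb/kg = 96.81818 kg
Dose = 4.2 mg/kg/hr × 96.81818 kg = 406.6364 mg/hr
Concentration = 739 mg ÷ 44 mL = 16.79545 mg/mL
Rate = 406.6364 mg/hr ÷ 16.79545 mg/mL = 24.2111 mL/hr
Volume infused = 24.2111 mL/hr × 1.3 hr = 31.47442 mL
Volume remaining = 44 − 31.47442 = 12.52558 mL
Drug remaining = 12.52558 mL × 16.79545 mg/mL = 210.3727 mg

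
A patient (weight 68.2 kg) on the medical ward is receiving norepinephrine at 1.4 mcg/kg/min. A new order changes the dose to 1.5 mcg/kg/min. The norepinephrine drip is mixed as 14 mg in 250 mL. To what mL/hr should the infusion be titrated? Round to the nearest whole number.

110 mL/hr

Dose = 1.5 mcg/kg/min × 68.2 kg = 102.3 mcg/min
102.3 mcg/min × 60 min/hr = 6138 mcg/hr
Concentration = 14 mg ÷ 250 mL = 0.056 mg/mL = 56 mcg/mL
Rate = 6138 mcg/hr ÷ 56 mcg/mL = 109.6071 mL/hr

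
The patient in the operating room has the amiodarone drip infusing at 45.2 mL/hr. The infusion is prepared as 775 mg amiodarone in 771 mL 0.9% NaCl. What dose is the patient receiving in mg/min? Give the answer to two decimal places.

Concentration = 775 mg ÷ 771 mL = 1.005188 mg/mL
Drug rate = 45.2 mL/hr × 1.005188 mg/mL = 45.4345 mg/hr
45.4345 mg/hr ÷ 60 min/hr = 0.7572417 mg/min

0.76 mg/min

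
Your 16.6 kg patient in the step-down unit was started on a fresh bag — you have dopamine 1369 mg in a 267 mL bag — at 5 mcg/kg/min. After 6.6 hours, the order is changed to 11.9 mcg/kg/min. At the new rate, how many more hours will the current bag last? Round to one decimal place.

112.7 hours

Initial rate:
Dose = 5 mcg/kg/min × 16.6 kg = 83 mcg/min
83 mcg/min × 60 min/hr = 4980 mcg/hr
Concentration = 1369 mg ÷ 267 mL = 5.127341 mg/mL = 5127.341 mcg/mL
Rate = 4980 mcg/hr ÷ 5127.341 mcg/mL = 0.9712637 mL/hr
Volume infused so far = 0.9712637 mL/hr × 6.6 hr = 6.41034 mL
Volume remaining = 267 − 6.41034 = 260.5897 mL
New rate:
Dose = 11.9 mcg/kg/min × 16.6 kg = 197.54 mcg/min
197.54 mcg/min × 60 min/hr = 11852.4 mcg/hr
Rate = 11852.4 mcg/hr ÷ 5127.341 mcg/mL = 2.311608 mL/hr
Time remaining = 260.5897 mL ÷ 2.311608 mL/hr = 112.7309 hr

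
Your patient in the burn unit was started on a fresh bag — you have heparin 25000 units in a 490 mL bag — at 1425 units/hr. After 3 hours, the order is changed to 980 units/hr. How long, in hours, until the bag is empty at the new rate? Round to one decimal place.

Initial rate:
Concentration = 25000 units ÷ 490 mL = 51.02041 units/mL
Rate = 1425 units/hr ÷ 51.02041 units/mL = 27.93 mL/hr
Volume infused so far = 27.93 mL/hr × 3 hr = 83.79 mL
Volume remaining = 490 − 83.79 = 406.21 mL
New rate:
Rate = 980 units/hr ÷ 51.02041 units/mL = 19.208 mL/hr
Time remaining = 406.21 mL ÷ 19.208 mL/hr = 21.14796 hr

21.1 hours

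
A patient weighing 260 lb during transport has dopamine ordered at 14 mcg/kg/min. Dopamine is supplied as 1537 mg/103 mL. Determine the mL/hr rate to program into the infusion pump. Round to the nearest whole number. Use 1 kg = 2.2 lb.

Weight = 260 lb ÷ 2.2 lb/kg = 118.1818 kg
Dose = 14 mcg/kg/min × 118.1818 kg = 1654.545 mcg/min
1654.545 mcg/min × 60 min/hr = 99272.73 mcg/hr
Concentration = 1537 mg ÷ 103 mL = 14.92233 mg/mL = 14922.33 mcg/mL
Rate = 99272.73 mcg/hr ÷ 14922.33 mcg/mL = 6.652629 mL/hr

7 mL/hr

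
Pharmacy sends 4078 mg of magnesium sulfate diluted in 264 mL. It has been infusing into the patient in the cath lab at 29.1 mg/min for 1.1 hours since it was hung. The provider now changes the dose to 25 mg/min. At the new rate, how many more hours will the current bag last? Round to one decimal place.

1.4 hours

Initial rate:
29.1 mg/min × 60 min/hr = 1746 mg/hr
Concentration = 4078 mg ÷ 264 mL = 15.44697 mg/mL
Rate = 1746 mg/hr ÷ 15.44697 mg/mL = 113.0319 mL/hr
Volume infused so far = 113.0319 mL/hr × 1.1 hr = 124.3351 mL
Volume remaining = 264 − 124.3351 = 139.6649 mL
New rate:
25 mg/min × 60 min/hr = 1500 mg/hr
Rate = 1500 mg/hr ÷ 15.44697 mg/mL = 97.10642 mL/hr
Time remaining = 139.6649 mL ÷ 97.10642 mL/hr = 1.438267 hr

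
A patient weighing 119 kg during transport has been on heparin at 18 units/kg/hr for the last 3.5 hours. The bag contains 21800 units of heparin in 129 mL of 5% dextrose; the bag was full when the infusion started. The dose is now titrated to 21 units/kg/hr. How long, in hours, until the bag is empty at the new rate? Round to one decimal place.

Initial rate:
Dose = 18 units/kg/hr × 119 kg = 2142 units/hr
Concentration = 21800 units ÷ 129 mL = 168.9922 units/mL
Rate = 2142 units/hr ÷ 168.9922 units/mL = 12.67514 mL/hr
Volume infused so far = 12.67514 mL/hr × 3.5 hr = 44.36298 mL
Volume remaining = 129 − 44.36298 = 84.63702 mL
New rate:
Dose = 21 units/kg/hr × 119 kg = 2499 units/hr
Rate = 2499 units/hr ÷ 168.9922 units/mL = 14.78766 mL/hr
Time remaining = 84.63702 mL ÷ 14.78766 mL/hr = 5.723489 hr

5.7 hours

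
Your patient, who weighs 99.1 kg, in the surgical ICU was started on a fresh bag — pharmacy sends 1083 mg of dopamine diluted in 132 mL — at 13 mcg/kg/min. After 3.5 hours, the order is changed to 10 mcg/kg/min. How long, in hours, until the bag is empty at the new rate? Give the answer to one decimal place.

Initial rate:
Dose = 13 mcg/kg/min × 99.1 kg = 1288.3 mcg/min
1288.3 mcg/min × 60 min/hr = 77298 mcg/hr
Concentration = 1083 mg ÷ 132 mL = 8.204545 mg/mL = 8204.545 mcg/mL
Rate = 77298 mcg/hr ÷ 8204.545 mcg/mL = 9.421363 mL/hr
Volume infused so far = 9.421363 mL/hr × 3.5 hr = 32.97477 mL
Volume remaining = 132 − 32.97477 = 99.02523 mL
New rate:
Dose = 10 mcg/kg/min × 99.1 kg = 991 mcg/min
991 mcg/min × 60 min/hr = 59460 mcg/hr
Rate = 59460 mcg/hr ÷ 8204.545 mcg/mL = 7.247202 mL/hr
Time remaining = 99.02523 mL ÷ 7.247202 mL/hr = 13.66393 hr

13.7 hours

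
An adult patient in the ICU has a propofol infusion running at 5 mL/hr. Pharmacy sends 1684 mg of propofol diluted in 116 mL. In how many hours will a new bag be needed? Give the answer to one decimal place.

Duration = 116 mL ÷ 5 mL/hr = 23.2 hr

23.2 hours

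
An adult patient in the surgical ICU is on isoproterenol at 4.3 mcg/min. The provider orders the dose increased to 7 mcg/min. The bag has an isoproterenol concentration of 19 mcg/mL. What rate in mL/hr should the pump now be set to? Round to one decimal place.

22.1 mL/hr

7 mcg/min × 60 min/hr = 420 mcg/hr
Rate = 420 mcg/hr ÷ 19 mcg/mL = 22.10526 mL/hr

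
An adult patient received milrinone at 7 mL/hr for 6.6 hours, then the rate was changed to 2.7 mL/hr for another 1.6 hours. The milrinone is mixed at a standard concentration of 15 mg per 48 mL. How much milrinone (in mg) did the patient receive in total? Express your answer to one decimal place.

15.8 mg

Concentration = 15 mg ÷ 48 mL = 0.3125 mg/mL
Stage 1: 7 mL/hr × 6.6 hr = 46.2 mL → 46.2 mL × 0.3125 mg/mL = 14.4375 mg
Stage 2: 2.7 mL/hr × 1.6 hr = 4.32 mL → 4.32 mL × 0.3125 mg/mL = 1.35 mg
Total = 14.4375 + 1.35 = 15.7875 mg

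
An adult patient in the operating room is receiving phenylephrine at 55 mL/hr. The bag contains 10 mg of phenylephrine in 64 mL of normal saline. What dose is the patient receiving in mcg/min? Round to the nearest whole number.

143 mcg/min

Concentration = 10 mg ÷ 64 mL = 0.15625 mg/mL = 156.25 mcg/mL
Drug rate = 55 mL/hr × 156.25 mcg/mL = 8593.75 mcg/hr
8593.75 mcg/hr ÷ 60 min/hr = 143.2292 mcg/min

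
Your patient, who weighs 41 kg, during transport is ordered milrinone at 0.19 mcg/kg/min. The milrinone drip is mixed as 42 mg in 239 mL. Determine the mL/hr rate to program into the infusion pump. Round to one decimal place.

2.7 mL/hr

Dose = 0.19 mcg/kg/min × 41 kg = 7.79 mcg/min
7.79 mcg/min × 60 min/hr = 467.4 mcg/hr
Concentration = 42 mg ÷ 239 mL = 0.1757322 mg/mL = 175.7322 mcg/mL
Rate = 467.4 mcg/hr ÷ 175.7322 mcg/mL = 2.659729 mL/hr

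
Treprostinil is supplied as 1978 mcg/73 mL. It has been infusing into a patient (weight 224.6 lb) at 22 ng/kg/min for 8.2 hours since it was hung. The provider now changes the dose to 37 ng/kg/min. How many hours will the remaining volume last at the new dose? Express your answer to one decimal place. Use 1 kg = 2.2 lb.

3.9 hours

Initial rate:
Weight = 224.6 lb ÷ 2.2 lb/kg = 102.0909 kg
Dose = 22 ng/kg/min × 102.0909 kg = 2246 ng/min
2246 ng/min × 60 min/hr = 134760 ng/hr
Concentration = 1978 mcg ÷ 73 mL = 27.09589 mcg/mL = 27095.89 ng/mL
Rate = 134760 ng/hr ÷ 27095.89 ng/mL = 4.973448 mL/hr
Volume infused so far = 4.973448 mL/hr × 8.2 hr = 40.78227 mL
Volume remaining = 73 − 40.78227 = 32.21773 mL
New rate:
Dose = 37 ng/kg/min × 102.0909 kg = 3777.364 ng/min
3777.364 ng/min × 60 min/hr = 226641.8 ng/hr
Rate = 226641.8 ng/hr ÷ 27095.89 ng/mL = 8.364435 mL/hr
Time remaining = 32.21773 mL ÷ 8.364435 mL/hr = 3.851752 hr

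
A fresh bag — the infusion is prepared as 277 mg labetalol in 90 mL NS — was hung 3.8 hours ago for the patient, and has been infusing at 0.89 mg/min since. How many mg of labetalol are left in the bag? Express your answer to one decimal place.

74.1 mg

0.89 mg/min × 60 min/hr = 53.4 mg/hr
Concentration = 277 mg ÷ 90 mL = 3.077778 mg/mL
Rate = 53.4 mg/hr ÷ 3.077778 mg/mL = 17.35018 mL/hr
Volume infused = 17.35018 mL/hr × 3.8 hr = 65.93069 mL
Volume remaining = 90 − 65.93069 = 24.06931 mL
Drug remaining = 24.06931 mL × 3.077778 mg/mL = 74.08 mg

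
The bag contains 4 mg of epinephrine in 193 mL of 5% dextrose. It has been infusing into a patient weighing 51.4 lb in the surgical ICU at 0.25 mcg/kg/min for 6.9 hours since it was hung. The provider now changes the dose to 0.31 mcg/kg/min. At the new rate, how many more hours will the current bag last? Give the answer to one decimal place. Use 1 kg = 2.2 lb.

Initial rate:
Weight = 51.4 lb ÷ 2.2 lb/kg = 23.36364 kg
Dose = 0.25 mcg/kg/min × 23.36364 kg = 5.840909 mcg/min
5.840909 mcg/min × 60 min/hr = 350.4545 mcg/hr
Concentration = 4 mg ÷ 193 mL = 0.02072539 mg/mL = 20.72539 mcg/mL
Rate = 350.4545 mcg/hr ÷ 20.72539 mcg/mL = 16.90943 mL/hr
Volume infused so far = 16.90943 mL/hr × 6.9 hr = 116.6751 mL
Volume remaining = 193 − 116.6751 = 76.32492 mL
New rate:
Dose = 0.31 mcg/kg/min × 23.36364 kg = 7.242727 mcg/min
7.242727 mcg/min × 60 min/hr = 434.5636 mcg/hr
Rate = 434.5636 mcg/hr ÷ 20.72539 mcg/mL = 20.9677 mL/hr
Time remaining = 76.32492 mL ÷ 20.9677 mL/hr = 3.64012 hr

3.6 hours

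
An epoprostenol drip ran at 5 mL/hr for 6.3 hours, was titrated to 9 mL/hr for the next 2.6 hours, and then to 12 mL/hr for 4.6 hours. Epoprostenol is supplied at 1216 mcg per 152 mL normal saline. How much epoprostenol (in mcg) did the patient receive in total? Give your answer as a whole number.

Concentration = 1216 mcg ÷ 152 mL = 8 mcg/mL
Stage 1: 5 mL/hr × 6.3 hr = 31.5 mL → 31.5 mL × 8 mcg/mL = 252 mcg
Stage 2: 9 mL/hr × 2.6 hr = 23.4 mL → 23.4 mL × 8 mcg/mL = 187.2 mcg
Stage 3: 12 mL/hr × 4.6 hr = 55.2 mL → 55.2 mL × 8 mcg/mL = 441.6 mcg
Total = 252 + 187.2 + 441.6 = 880.8 mcg

881 mcg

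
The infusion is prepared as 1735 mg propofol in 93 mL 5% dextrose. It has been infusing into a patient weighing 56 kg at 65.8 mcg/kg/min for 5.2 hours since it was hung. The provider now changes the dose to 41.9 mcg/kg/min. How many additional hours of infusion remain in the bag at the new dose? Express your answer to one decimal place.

Initial rate:
Dose = 65.8 mcg/kg/min × 56 kg = 3684.8 mcg/min
3684.8 mcg/min × 60 min/hr = 221088 mcg/hr
Concentration = 1735 mg ÷ 93 mL = 18.65591 mg/mL = 18655.91 mcg/mL
Rate = 221088 mcg/hr ÷ 18655.91 mcg/mL = 11.85083 mL/hr
Volume infused so far = 11.85083 mL/hr × 5.2 hr = 61.6243 mL
Volume remaining = 93 − 61.6243 = 31.3757 mL
New rate:
Dose = 41.9 mcg/kg/min × 56 kg = 2346.4 mcg/min
2346.4 mcg/min × 60 min/hr = 140784 mcg/hr
Rate = 140784 mcg/hr ÷ 18655.91 mcg/mL = 7.546347 mL/hr
Time remaining = 31.3757 mL ÷ 7.546347 mL/hr = 4.157734 hr

4.2 hours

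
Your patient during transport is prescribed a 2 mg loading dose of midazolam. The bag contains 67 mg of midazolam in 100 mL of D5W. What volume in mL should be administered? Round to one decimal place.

3.0 mL

Concentration = 67 mg ÷ 100 mL = 0.67 mg/mL
Volume = 2 mg ÷ 0.67 mg/mL = 2.985075 mL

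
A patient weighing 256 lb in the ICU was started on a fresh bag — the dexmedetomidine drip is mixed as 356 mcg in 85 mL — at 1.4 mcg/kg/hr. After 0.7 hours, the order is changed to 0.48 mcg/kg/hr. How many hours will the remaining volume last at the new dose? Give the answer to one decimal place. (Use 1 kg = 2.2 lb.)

4.3 hours

Initial rate:
Weight = 256 lb ÷ 2.2 lb/kg = 116.3636 kg
Dose = 1.4 mcg/kg/hr × 116.3636 kg = 162.9091 mcg/hr
Concentration = 356 mcg ÷ 85 mL = 4.188235 mcg/mL
Rate = 162.9091 mcg/hr ÷ 4.188235 mcg/mL = 38.89683 mL/hr
Volume infused so far = 38.89683 mL/hr × 0.7 hr = 27.22778 mL
Volume remaining = 85 − 27.22778 = 57.77222 mL
New rate:
Dose = 0.48 mcg/kg/hr × 116.3636 kg = 55.85455 mcg/hr
Rate = 55.85455 mcg/hr ÷ 4.188235 mcg/mL = 13.33606 mL/hr
Time remaining = 57.77222 mL ÷ 13.33606 mL/hr = 4.332031 hr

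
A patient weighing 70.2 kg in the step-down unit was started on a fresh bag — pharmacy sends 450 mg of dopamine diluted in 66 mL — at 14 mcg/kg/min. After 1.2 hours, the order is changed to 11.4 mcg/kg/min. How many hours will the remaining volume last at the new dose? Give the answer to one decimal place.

7.9 hours

Initial rate:
Dose = 14 mcg/kg/min × 70.2 kg = 982.8 mcg/min
982.8 mcg/min × 60 min/hr = 58968 mcg/hr
Concentration = 450 mg ÷ 66 mL = 6.818182 mg/mL = 6818.182 mcg/mL
Rate = 58968 mcg/hr ÷ 6818.182 mcg/mL = 8.64864 mL/hr
Volume infused so far = 8.64864 mL/hr × 1.2 hr = 10.37837 mL
Volume remaining = 66 − 10.37837 = 55.62163 mL
New rate:
Dose = 11.4 mcg/kg/min × 70.2 kg = 800.28 mcg/min
800.28 mcg/min × 60 min/hr = 48016.8 mcg/hr
Rate = 48016.8 mcg/hr ÷ 6818.182 mcg/mL = 7.042464 mL/hr
Time remaining = 55.62163 mL ÷ 7.042464 mL/hr = 7.898036 hr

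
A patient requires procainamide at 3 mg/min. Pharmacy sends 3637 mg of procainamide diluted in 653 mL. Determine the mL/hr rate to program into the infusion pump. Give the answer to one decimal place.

3 mg/min × 60 min/hr = 180 mg/hr
Concentration = 3637 mg ÷ 653 mL = 5.569678 mg/mL
Rate = 180 mg/hr ÷ 5.569678 mg/mL = 32.31784 mL/hr

32.3 mL/hr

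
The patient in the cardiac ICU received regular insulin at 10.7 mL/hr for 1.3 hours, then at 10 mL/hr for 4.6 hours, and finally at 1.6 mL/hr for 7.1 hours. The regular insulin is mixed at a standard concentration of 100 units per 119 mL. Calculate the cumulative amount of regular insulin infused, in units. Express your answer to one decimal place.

Concentration = 100 units ÷ 119 mL = 0.8403361 units/mL
Stage 1: 10.7 mL/hr × 1.3 hr = 13.91 mL → 13.91 mL × 0.8403361 units/mL = 11.68908 units
Stage 2: 10 mL/hr × 4.6 hr = 46 mL → 46 mL × 0.8403361 units/mL = 38.65546 units
Stage 3: 1.6 mL/hr × 7.1 hr = 11.36 mL → 11.36 mL × 0.8403361 units/mL = 9.546218 units
Total = 11.68908 + 38.65546 + 9.546218 = 59.89076 units

59.9 units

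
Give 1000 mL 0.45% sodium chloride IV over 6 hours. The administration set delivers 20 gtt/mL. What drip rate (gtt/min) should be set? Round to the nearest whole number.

56 gtt/min

1000 mL ÷ (6 hr × 60 = 360 min) = 2.777778 mL/min
2.777778 mL/min × 20 gtt/mL = 55.55556 gtt/min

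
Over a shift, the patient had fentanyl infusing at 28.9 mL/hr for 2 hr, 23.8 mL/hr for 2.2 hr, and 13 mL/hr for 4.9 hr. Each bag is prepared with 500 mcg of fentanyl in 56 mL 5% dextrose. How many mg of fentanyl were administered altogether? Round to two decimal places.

Concentration = 500 mcg ÷ 56 mL = 8.928571 mcg/mL
Stage 1: 28.9 mL/hr × 2 hr = 57.8 mL → 57.8 mL × 8.928571 mcg/mL = 516.0714 mcg
Stage 2: 23.8 mL/hr × 2.2 hr = 52.36 mL → 52.36 mL × 8.928571 mcg/mL = 467.5 mcg
Stage 3: 13 mL/hr × 4.9 hr = 63.7 mL → 63.7 mL × 8.928571 mcg/mL = 568.75 mcg
Total = 516.0714 + 467.5 + 568.75 = 1552.321 mcg = 1.552321 mg

1.55 mg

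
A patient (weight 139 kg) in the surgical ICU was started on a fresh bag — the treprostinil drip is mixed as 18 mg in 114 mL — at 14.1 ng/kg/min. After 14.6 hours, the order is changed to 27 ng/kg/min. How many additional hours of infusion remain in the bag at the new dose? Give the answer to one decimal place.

Initial rate:
Dose = 14.1 ng/kg/min × 139 kg = 1959.9 ng/min
1959.9 ng/min × 60 min/hr = 117594 ng/hr
Concentration = 18 mg ÷ 114 mL = 0.1578947 mg/mL = 157894.7 ng/mL
Rate = 117594 ng/hr ÷ 157894.7 ng/mL = 0.744762 mL/hr
Volume infused so far = 0.744762 mL/hr × 14.6 hr = 10.87353 mL
Volume remaining = 114 − 10.87353 = 103.1265 mL
New rate:
Dose = 27 ng/kg/min × 139 kg = 3753 ng/min
3753 ng/min × 60 min/hr = 225180 ng/hr
Rate = 225180 ng/hr ÷ 157894.7 ng/mL = 1.42614 mL/hr
Time remaining = 103.1265 mL ÷ 1.42614 mL/hr = 72.31161 hr

72.3 hours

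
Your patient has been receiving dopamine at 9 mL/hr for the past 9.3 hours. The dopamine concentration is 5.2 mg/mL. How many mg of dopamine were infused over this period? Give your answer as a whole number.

Concentration = 5.2 mg/mL = 5200 mcg/mL
Drug rate = 9 mL/hr × 5200 mcg/mL = 46800 mcg/hr
Total = 46800 mcg/hr × 9.3 hr = 435240 mcg = 435.24 mg

435 mg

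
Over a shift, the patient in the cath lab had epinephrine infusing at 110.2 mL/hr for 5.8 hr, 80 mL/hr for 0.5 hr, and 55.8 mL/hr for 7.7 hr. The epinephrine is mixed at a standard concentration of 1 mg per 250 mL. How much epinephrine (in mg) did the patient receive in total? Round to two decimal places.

4.44 mg

Concentration = 1 mg ÷ 250 mL = 0.004 mg/mL
Stage 1: 110.2 mL/hr × 5.8 hr = 639.16 mL → 639.16 mL × 0.004 mg/mL = 2.55664 mg
Stage 2: 80 mL/hr × 0.5 hr = 40 mL → 40 mL × 0.004 mg/mL = 0.16 mg
Stage 3: 55.8 mL/hr × 7.7 hr = 429.66 mL → 429.66 mL × 0.004 mg/mL = 1.71864 mg
Total = 2.55664 + 0.16 + 1.71864 = 4.43528 mg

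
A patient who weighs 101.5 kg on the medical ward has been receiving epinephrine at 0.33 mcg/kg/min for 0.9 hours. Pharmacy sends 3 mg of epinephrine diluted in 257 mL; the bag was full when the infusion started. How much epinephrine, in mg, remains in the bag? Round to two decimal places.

1.19 mg

Dose = 0.33 mcg/kg/min × 101.5 kg = 33.495 mcg/min
33.495 mcg/min × 60 min/hr = 2009.7 mcg/hr
Concentration = 3 mg ÷ 257 mL = 0.01167315 mg/mL = 11.67315 mcg/mL
Rate = 2009.7 mcg/hr ÷ 11.67315 mcg/mL = 172.1643 mL/hr
Volume infused = 172.1643 mL/hr × 0.9 hr = 154.9479 mL
Volume remaining = 257 − 154.9479 = 102.0521 mL
Drug remaining = 102.0521 mL × 11.67315 mcg/mL = 1191.27 mcg = 1.19127 mg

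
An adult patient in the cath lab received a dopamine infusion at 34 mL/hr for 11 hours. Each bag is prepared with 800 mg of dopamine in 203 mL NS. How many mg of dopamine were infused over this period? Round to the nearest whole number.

1474 mg

Concentration = 800 mg ÷ 203 mL = 3.940887 mg/mL = 3940.887 mcg/mL
Drug rate = 34 mL/hr × 3940.887 mcg/mL = 133990.1 mcg/hr
Total = 133990.1 mcg/hr × 11 hr = 1473892 mcg = 1473.892 mg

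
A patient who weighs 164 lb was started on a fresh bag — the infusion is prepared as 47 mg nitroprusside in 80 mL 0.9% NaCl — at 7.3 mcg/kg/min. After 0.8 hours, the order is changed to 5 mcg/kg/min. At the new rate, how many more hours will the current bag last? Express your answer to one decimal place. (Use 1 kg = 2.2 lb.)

0.9 hours

Initial rate:
Weight = 164 lb ÷ 2.2 lb/kg = 74.54545 kg
Dose = 7.3 mcg/kg/min × 74.54545 kg = 544.1818 mcg/min
544.1818 mcg/min × 60 min/hr = 32650.91 mcg/hr
Concentration = 47 mg ÷ 80 mL = 0.5875 mg/mL = 587.5 mcg/mL
Rate = 32650.91 mcg/hr ÷ 587.5 mcg/mL = 55.57602 mL/hr
Volume infused so far = 55.57602 mL/hr × 0.8 hr = 44.46081 mL
Volume remaining = 80 − 44.46081 = 35.53919 mL
New rate:
Dose = 5 mcg/kg/min × 74.54545 kg = 372.7273 mcg/min
372.7273 mcg/min × 60 min/hr = 22363.64 mcg/hr
Rate = 22363.64 mcg/hr ÷ 587.5 mcg/mL = 38.06576 mL/hr
Time remaining = 35.53919 mL ÷ 38.06576 mL/hr = 0.933626 hr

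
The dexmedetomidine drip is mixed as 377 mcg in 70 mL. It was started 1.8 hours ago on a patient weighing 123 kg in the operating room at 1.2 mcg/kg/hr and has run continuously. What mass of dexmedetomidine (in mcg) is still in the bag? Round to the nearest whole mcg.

111 mcg

Dose = 1.2 mcg/kg/hr × 123 kg = 147.6 mcg/hr
Concentration = 377 mcg ÷ 70 mL = 5.385714 mcg/mL
Rate = 147.6 mcg/hr ÷ 5.385714 mcg/mL = 27.40584 mL/hr
Volume infused = 27.40584 mL/hr × 1.8 hr = 49.3305 mL
Volume remaining = 70 − 49.3305 = 20.6695 mL
Drug remaining = 20.6695 mL × 5.385714 mcg/mL = 111.32 mcg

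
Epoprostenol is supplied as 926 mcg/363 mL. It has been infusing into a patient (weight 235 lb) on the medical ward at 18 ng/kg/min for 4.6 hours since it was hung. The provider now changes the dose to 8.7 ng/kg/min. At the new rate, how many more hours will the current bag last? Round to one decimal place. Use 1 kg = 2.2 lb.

7.1 hours

Initial rate:
Weight = 235 lb ÷ 2.2 lb/kg = 106.8182 kg
Dose = 18 ng/kg/min × 106.8182 kg = 1922.727 ng/min
1922.727 ng/min × 60 min/hr = 115363.6 ng/hr
Concentration = 926 mcg ÷ 363 mL = 2.550964 mcg/mL = 2550.964 ng/mL
Rate = 115363.6 ng/hr ÷ 2550.964 ng/mL = 45.22354 mL/hr
Volume infused so far = 45.22354 mL/hr × 4.6 hr = 208.0283 mL
Volume remaining = 363 − 208.0283 = 154.9717 mL
New rate:
Dose = 8.7 ng/kg/min × 106.8182 kg = 929.3182 ng/min
929.3182 ng/min × 60 min/hr = 55759.09 ng/hr
Rate = 55759.09 ng/hr ÷ 2550.964 ng/mL = 21.85805 mL/hr
Time remaining = 154.9717 mL ÷ 21.85805 mL/hr = 7.089916 hr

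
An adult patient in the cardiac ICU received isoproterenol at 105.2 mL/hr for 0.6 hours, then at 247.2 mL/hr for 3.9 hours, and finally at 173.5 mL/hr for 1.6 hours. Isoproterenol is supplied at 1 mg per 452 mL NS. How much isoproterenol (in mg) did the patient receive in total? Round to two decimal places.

2.89 mg

Concentration = 1 mg ÷ 452 mL = 0.002212389 mg/mL
Stage 1: 105.2 mL/hr × 0.6 hr = 63.12 mL → 63.12 mL × 0.002212389 mg/mL = 0.139646 mg
Stage 2: 247.2 mL/hr × 3.9 hr = 964.08 mL → 964.08 mL × 0.002212389 mg/mL = 2.13292 mg
Stage 3: 173.5 mL/hr × 1.6 hr = 277.6 mL → 277.6 mL × 0.002212389 mg/mL = 0.6141593 mg
Total = 0.139646 + 2.13292 + 0.6141593 = 2.886726 mg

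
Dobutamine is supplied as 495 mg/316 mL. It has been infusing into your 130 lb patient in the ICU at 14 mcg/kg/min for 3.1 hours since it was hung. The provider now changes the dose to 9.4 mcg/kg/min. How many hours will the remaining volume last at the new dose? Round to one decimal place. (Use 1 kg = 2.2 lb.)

Initial rate:
Weight = 130 lb ÷ 2.2 lb/kg = 59.09091 kg
Dose = 14 mcg/kg/min × 59.09091 kg = 827.2727 mcg/min
827.2727 mcg/min × 60 min/hr = 49636.36 mcg/hr
Concentration = 495 mg ÷ 316 mL = 1.566456 mg/mL = 1566.456 mcg/mL
Rate = 49636.36 mcg/hr ÷ 1566.456 mcg/mL = 31.68705 mL/hr
Volume infused so far = 31.68705 mL/hr × 3.1 hr = 98.22986 mL
Volume remaining = 316 − 98.22986 = 217.7701 mL
New rate:
Dose = 9.4 mcg/kg/min × 59.09091 kg = 555.4545 mcg/min
555.4545 mcg/min × 60 min/hr = 33327.27 mcg/hr
Rate = 33327.27 mcg/hr ÷ 1566.456 mcg/mL = 21.27559 mL/hr
Time remaining = 217.7701 mL ÷ 21.27559 mL/hr = 10.23568 hr

10.2 hours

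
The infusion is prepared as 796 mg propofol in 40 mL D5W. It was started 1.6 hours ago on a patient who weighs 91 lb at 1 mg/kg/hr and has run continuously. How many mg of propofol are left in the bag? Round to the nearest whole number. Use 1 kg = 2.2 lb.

Weight = 91 lb ÷ 2.2 lb/kg = 41.36364 kg
Dose = 1 mg/kg/hr × 41.36364 kg = 41.36364 mg/hr
Concentration = 796 mg ÷ 40 mL = 19.9 mg/mL
Rate = 41.36364 mg/hr ÷ 19.9 mg/mL = 2.078575 mL/hr
Volume infused = 2.078575 mL/hr × 1.6 hr = 3.32572 mL
Volume remaining = 40 − 3.32572 = 36.67428 mL
Drug remaining = 36.67428 mL × 19.9 mg/mL = 729.8182 mg

730 mg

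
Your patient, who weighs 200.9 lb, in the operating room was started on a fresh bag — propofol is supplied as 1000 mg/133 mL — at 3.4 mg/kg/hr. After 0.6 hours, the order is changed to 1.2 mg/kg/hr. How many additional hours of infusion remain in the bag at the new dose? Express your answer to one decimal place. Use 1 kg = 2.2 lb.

7.4 hours

Initial rate:
Weight = 200.9 lb ÷ 2.2 lb/kg = 91.31818 kg
Dose = 3.4 mg/kg/hr × 91.31818 kg = 310.4818 mg/hr
Concentration = 1000 mg ÷ 133 mL = 7.518797 mg/mL
Rate = 310.4818 mg/hr ÷ 7.518797 mg/mL = 41.29408 mL/hr
Volume infused so far = 41.29408 mL/hr × 0.6 hr = 24.77645 mL
Volume remaining = 133 − 24.77645 = 108.2236 mL
New rate:
Dose = 1.2 mg/kg/hr × 91.31818 kg = 109.5818 mg/hr
Rate = 109.5818 mg/hr ÷ 7.518797 mg/mL = 14.57438 mL/hr
Time remaining = 108.2236 mL ÷ 14.57438 mL/hr = 7.425601 hr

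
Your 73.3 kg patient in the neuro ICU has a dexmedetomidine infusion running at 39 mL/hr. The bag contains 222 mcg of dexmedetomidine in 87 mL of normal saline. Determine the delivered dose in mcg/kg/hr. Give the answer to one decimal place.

Concentration = 222 mcg ÷ 87 mL = 2.551724 mcg/mL
Drug rate = 39 mL/hr × 2.551724 mcg/mL = 99.51724 mcg/hr
99.51724 mcg/hr ÷ 73.3 kg = 1.35767 mcg/kg/hr

1.4 mcg/kg/hr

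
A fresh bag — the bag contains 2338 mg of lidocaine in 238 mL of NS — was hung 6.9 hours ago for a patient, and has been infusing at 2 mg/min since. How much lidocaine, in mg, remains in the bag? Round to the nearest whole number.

1510 mg

2 mg/min × 60 min/hr = 120 mg/hr
Concentration = 2338 mg ÷ 238 mL = 9.823529 mg/mL
Rate = 120 mg/hr ÷ 9.823529 mg/mL = 12.21557 mL/hr
Volume infused = 12.21557 mL/hr × 6.9 hr = 84.28743 mL
Volume remaining = 238 − 84.28743 = 153.7126 mL
Drug remaining = 153.7126 mL × 9.823529 mg/mL = 1510 mg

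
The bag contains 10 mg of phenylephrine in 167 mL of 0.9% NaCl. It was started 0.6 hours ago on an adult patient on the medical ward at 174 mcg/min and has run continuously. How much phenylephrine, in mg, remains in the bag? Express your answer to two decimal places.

3.74 mg

174 mcg/min × 60 min/hr = 10440 mcg/hr
Concentration = 10 mg ÷ 167 mL = 0.05988024 mg/mL = 59.88024 mcg/mL
Rate = 10440 mcg/hr ÷ 59.88024 mcg/mL = 174.348 mL/hr
Volume infused = 174.348 mL/hr × 0.6 hr = 104.6088 mL
Volume remaining = 167 − 104.6088 = 62.3912 mL
Drug remaining = 62.3912 mL × 59.88024 mcg/mL = 3736 mcg = 3.736 mg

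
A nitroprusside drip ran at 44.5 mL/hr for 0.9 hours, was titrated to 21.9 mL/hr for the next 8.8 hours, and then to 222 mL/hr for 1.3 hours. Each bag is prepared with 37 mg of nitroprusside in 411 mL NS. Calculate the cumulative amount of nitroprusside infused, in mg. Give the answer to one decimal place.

Concentration = 37 mg ÷ 411 mL = 0.09002433 mg/mL
Stage 1: 44.5 mL/hr × 0.9 hr = 40.05 mL → 40.05 mL × 0.09002433 mg/mL = 3.605474 mg
Stage 2: 21.9 mL/hr × 8.8 hr = 192.72 mL → 192.72 mL × 0.09002433 mg/mL = 17.34949 mg
Stage 3: 222 mL/hr × 1.3 hr = 288.6 mL → 288.6 mL × 0.09002433 mg/mL = 25.98102 mg
Total = 3.605474 + 17.34949 + 25.98102 = 46.93599 mg

46.9 mg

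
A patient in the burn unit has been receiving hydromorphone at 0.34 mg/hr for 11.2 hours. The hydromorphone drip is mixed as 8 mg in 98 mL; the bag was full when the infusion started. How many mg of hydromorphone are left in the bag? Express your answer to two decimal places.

4.19 mg

Concentration = 8 mg ÷ 98 mL = 0.08163265 mg/mL
Rate = 0.34 mg/hr ÷ 0.08163265 mg/mL = 4.165 mL/hr
Volume infused = 4.165 mL/hr × 11.2 hr = 46.648 mL
Volume remaining = 98 − 46.648 = 51.352 mL
Drug remaining = 51.352 mL × 0.08163265 mg/mL = 4.192 mg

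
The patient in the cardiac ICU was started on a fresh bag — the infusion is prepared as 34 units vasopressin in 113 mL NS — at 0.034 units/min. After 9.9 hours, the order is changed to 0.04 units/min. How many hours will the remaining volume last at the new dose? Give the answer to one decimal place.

Initial rate:
0.034 units/min × 60 min/hr = 2.04 units/hr
Concentration = 34 units ÷ 113 mL = 0.300885 units/mL
Rate = 2.04 units/hr ÷ 0.300885 units/mL = 6.78 mL/hr
Volume infused so far = 6.78 mL/hr × 9.9 hr = 67.122 mL
Volume remaining = 113 − 67.122 = 45.878 mL
New rate:
0.04 units/min × 60 min/hr = 2.4 units/hr
Rate = 2.4 units/hr ÷ 0.300885 units/mL = 7.976471 mL/hr
Time remaining = 45.878 mL ÷ 7.976471 mL/hr = 5.751667 hr

5.8 hours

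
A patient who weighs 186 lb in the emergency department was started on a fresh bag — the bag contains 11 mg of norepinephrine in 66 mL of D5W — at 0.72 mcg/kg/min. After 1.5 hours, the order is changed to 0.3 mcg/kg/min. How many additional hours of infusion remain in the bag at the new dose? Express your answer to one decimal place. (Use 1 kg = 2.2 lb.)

3.6 hours

Initial rate:
Weight = 186 lb ÷ 2.2 lb/kg = 84.54545 kg
Dose = 0.72 mcg/kg/min × 84.54545 kg = 60.87273 mcg/min
60.87273 mcg/min × 60 min/hr = 3652.364 mcg/hr
Concentration = 11 mg ÷ 66 mL = 0.1666667 mg/mL = 166.6667 mcg/mL
Rate = 3652.364 mcg/hr ÷ 166.6667 mcg/mL = 21.91418 mL/hr
Volume infused so far = 21.91418 mL/hr × 1.5 hr = 32.87127 mL
Volume remaining = 66 − 32.87127 = 33.12873 mL
New rate:
Dose = 0.3 mcg/kg/min × 84.54545 kg = 25.36364 mcg/min
25.36364 mcg/min × 60 min/hr = 1521.818 mcg/hr
Rate = 1521.818 mcg/hr ÷ 166.6667 mcg/mL = 9.130909 mL/hr
Time remaining = 33.12873 mL ÷ 9.130909 mL/hr = 3.628196 hr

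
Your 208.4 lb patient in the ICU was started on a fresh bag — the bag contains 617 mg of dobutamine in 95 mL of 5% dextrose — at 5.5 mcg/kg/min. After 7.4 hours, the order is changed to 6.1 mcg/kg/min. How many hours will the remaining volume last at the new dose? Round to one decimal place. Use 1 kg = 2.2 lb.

11.1 hours

Initial rate:
Weight = 208.4 lb ÷ 2.2 lb/kg = 94.72727 kg
Dose = 5.5 mcg/kg/min × 94.72727 kg = 521 mcg/min
521 mcg/min × 60 min/hr = 31260 mcg/hr
Concentration = 617 mg ÷ 95 mL = 6.494737 mg/mL = 6494.737 mcg/mL
Rate = 31260 mcg/hr ÷ 6494.737 mcg/mL = 4.813128 mL/hr
Volume infused so far = 4.813128 mL/hr × 7.4 hr = 35.61715 mL
Volume remaining = 95 − 35.61715 = 59.38285 mL
New rate:
Dose = 6.1 mcg/kg/min × 94.72727 kg = 577.8364 mcg/min
577.8364 mcg/min × 60 min/hr = 34670.18 mcg/hr
Rate = 34670.18 mcg/hr ÷ 6494.737 mcg/mL = 5.338197 mL/hr
Time remaining = 59.38285 mL ÷ 5.338197 mL/hr = 11.12414 hr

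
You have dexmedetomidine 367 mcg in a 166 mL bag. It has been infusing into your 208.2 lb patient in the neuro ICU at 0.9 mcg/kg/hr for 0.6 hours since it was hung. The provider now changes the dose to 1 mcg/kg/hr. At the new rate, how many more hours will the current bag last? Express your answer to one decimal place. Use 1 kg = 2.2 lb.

3.3 hours

Initial rate:
Weight = 208.2 lb ÷ 2.2 lb/kg = 94.63636 kg
Dose = 0.9 mcg/kg/hr × 94.63636 kg = 85.17273 mcg/hr
Concentration = 367 mcg ÷ 166 mL = 2.210843 mcg/mL
Rate = 85.17273 mcg/hr ÷ 2.210843 mcg/mL = 38.52499 mL/hr
Volume infused so far = 38.52499 mL/hr × 0.6 hr = 23.115 mL
Volume remaining = 166 − 23.115 = 142.885 mL
New rate:
Dose = 1 mcg/kg/hr × 94.63636 kg = 94.63636 mcg/hr
Rate = 94.63636 mcg/hr ÷ 2.210843 mcg/mL = 42.80555 mL/hr
Time remaining = 142.885 mL ÷ 42.80555 mL/hr = 3.338002 hr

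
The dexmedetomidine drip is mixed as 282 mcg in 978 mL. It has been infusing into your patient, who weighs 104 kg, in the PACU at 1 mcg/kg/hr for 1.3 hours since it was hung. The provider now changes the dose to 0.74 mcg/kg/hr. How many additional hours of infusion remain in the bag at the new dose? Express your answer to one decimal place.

1.9 hours

Initial rate:
Dose = 1 mcg/kg/hr × 104 kg = 104 mcg/hr
Concentration = 282 mcg ÷ 978 mL = 0.2883436 mcg/mL
Rate = 104 mcg/hr ÷ 0.2883436 mcg/mL = 360.6809 mL/hr
Volume infused so far = 360.6809 mL/hr × 1.3 hr = 468.8851 mL
Volume remaining = 978 − 468.8851 = 509.1149 mL
New rate:
Dose = 0.74 mcg/kg/hr × 104 kg = 76.96 mcg/hr
Rate = 76.96 mcg/hr ÷ 0.2883436 mcg/mL = 266.9038 mL/hr
Time remaining = 509.1149 mL ÷ 266.9038 mL/hr = 1.907484 hr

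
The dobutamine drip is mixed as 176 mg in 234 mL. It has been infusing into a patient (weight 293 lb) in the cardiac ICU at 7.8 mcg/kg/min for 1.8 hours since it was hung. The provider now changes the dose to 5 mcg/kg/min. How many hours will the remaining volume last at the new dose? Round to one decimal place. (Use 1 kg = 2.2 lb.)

Initial rate:
Weight = 293 lb ÷ 2.2 lb/kg = 133.1818 kg
Dose = 7.8 mcg/kg/min × 133.1818 kg = 1038.818 mcg/min
1038.818 mcg/min × 60 min/hr = 62329.09 mcg/hr
Concentration = 176 mg ÷ 234 mL = 0.7521368 mg/mL = 752.1368 mcg/mL
Rate = 62329.09 mcg/hr ÷ 752.1368 mcg/mL = 82.86936 mL/hr
Volume infused so far = 82.86936 mL/hr × 1.8 hr = 149.1648 mL
Volume remaining = 234 − 149.1648 = 84.83515 mL
New rate:
Dose = 5 mcg/kg/min × 133.1818 kg = 665.9091 mcg/min
665.9091 mcg/min × 60 min/hr = 39954.55 mcg/hr
Rate = 39954.55 mcg/hr ÷ 752.1368 mcg/mL = 53.12138 mL/hr
Time remaining = 84.83515 mL ÷ 53.12138 mL/hr = 1.597006 hr

1.6 hours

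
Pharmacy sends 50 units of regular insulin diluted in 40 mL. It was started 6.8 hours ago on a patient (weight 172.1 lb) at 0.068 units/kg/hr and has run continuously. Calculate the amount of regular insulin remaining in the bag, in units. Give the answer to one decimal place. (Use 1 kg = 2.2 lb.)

13.8 units

Weight = 172.1 lb ÷ 2.2 lb/kg = 78.22727 kg
Dose = 0.068 units/kg/hr × 78.22727 kg = 5.319455 units/hr
Concentration = 50 units ÷ 40 mL = 1.25 units/mL
Rate = 5.319455 units/hr ÷ 1.25 units/mL = 4.255564 mL/hr
Volume infused = 4.255564 mL/hr × 6.8 hr = 28.93783 mL
Volume remaining = 40 − 28.93783 = 11.06217 mL
Drug remaining = 11.06217 mL × 1.25 units/mL = 13.82771 units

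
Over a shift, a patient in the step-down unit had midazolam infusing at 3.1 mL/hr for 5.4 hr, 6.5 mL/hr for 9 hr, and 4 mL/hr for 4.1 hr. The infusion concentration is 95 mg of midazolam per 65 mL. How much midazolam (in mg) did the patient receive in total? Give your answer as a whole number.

Concentration = 95 mg ÷ 65 mL = 1.461538 mg/mL
Stage 1: 3.1 mL/hr × 5.4 hr = 16.74 mL → 16.74 mL × 1.461538 mg/mL = 24.46615 mg
Stage 2: 6.5 mL/hr × 9 hr = 58.5 mL → 58.5 mL × 1.461538 mg/mL = 85.5 mg
Stage 3: 4 mL/hr × 4.1 hr = 16.4 mL → 16.4 mL × 1.461538 mg/mL = 23.96923 mg
Total = 24.46615 + 85.5 + 23.96923 = 133.9354 mg

134 mg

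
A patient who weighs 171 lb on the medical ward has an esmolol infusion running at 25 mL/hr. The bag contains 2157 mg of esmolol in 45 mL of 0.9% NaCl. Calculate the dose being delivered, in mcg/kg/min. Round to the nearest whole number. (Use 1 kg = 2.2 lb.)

Weight = 171 lb ÷ 2.2 lb/kg = 77.72727 kg
Concentration = 2157 mg ÷ 45 mL = 47.93333 mg/mL = 47933.33 mcg/mL
Drug rate = 25 mL/hr × 47933.33 mcg/mL = 1198333 mcg/hr
1198333 mcg/hr ÷ 60 min/hr = 19972.22 mcg/min
19972.22 mcg/min ÷ 77.72727 kg = 256.9526 mcg/kg/min

257 mcg/kg/min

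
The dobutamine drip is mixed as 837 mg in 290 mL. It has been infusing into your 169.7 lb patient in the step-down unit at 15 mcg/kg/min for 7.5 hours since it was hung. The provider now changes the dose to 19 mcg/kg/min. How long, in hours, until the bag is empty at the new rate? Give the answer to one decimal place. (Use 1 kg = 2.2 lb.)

Initial rate:
Weight = 169.7 lb ÷ 2.2 lb/kg = 77.13636 kg
Dose = 15 mcg/kg/min × 77.13636 kg = 1157.045 mcg/min
1157.045 mcg/min × 60 min/hr = 69422.73 mcg/hr
Concentration = 837 mg ÷ 290 mL = 2.886207 mg/mL = 2886.207 mcg/mL
Rate = 69422.73 mcg/hr ÷ 2886.207 mcg/mL = 24.05327 mL/hr
Volume infused so far = 24.05327 mL/hr × 7.5 hr = 180.3996 mL
Volume remaining = 290 − 180.3996 = 109.6004 mL
New rate:
Dose = 19 mcg/kg/min × 77.13636 kg = 1465.591 mcg/min
1465.591 mcg/min × 60 min/hr = 87935.45 mcg/hr
Rate = 87935.45 mcg/hr ÷ 2886.207 mcg/mL = 30.46748 mL/hr
Time remaining = 109.6004 mL ÷ 30.46748 mL/hr = 3.597292 hr

3.6 hours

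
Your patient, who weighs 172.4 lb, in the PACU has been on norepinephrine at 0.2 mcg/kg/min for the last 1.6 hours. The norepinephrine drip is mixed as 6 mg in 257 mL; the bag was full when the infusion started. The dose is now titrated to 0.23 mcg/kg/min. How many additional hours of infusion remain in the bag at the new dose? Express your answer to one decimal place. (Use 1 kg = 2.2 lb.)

Initial rate:
Weight = 172.4 lb ÷ 2.2 lb/kg = 78.36364 kg
Dose = 0.2 mcg/kg/min × 78.36364 kg = 15.67273 mcg/min
15.67273 mcg/min × 60 min/hr = 940.3636 mcg/hr
Concentration = 6 mg ÷ 257 mL = 0.0233463 mg/mL = 23.3463 mcg/mL
Rate = 940.3636 mcg/hr ÷ 23.3463 mcg/mL = 40.27891 mL/hr
Volume infused so far = 40.27891 mL/hr × 1.6 hr = 64.44625 mL
Volume remaining = 257 − 64.44625 = 192.5537 mL
New rate:
Dose = 0.23 mcg/kg/min × 78.36364 kg = 18.02364 mcg/min
18.02364 mcg/min × 60 min/hr = 1081.418 mcg/hr
Rate = 1081.418 mcg/hr ÷ 23.3463 mcg/mL = 46.32075 mL/hr
Time remaining = 192.5537 mL ÷ 46.32075 mL/hr = 4.156966 hr

4.2 hours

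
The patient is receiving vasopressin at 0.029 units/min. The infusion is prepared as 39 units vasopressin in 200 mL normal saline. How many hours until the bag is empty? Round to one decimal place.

0.029 units/min × 60 min/hr = 1.74 units/hr
Concentration = 39 units ÷ 200 mL = 0.195 units/mL
Rate = 1.74 units/hr ÷ 0.195 units/mL = 8.923077 mL/hr
Duration = 200 mL ÷ 8.923077 mL/hr = 22.41379 hr

22.4 hours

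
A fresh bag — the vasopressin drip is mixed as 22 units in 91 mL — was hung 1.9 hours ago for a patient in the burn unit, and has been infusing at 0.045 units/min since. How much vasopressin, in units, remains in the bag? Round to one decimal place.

16.9 units

0.045 units/min × 60 min/hr = 2.7 units/hr
Concentration = 22 units ÷ 91 mL = 0.2417582 units/mL
Rate = 2.7 units/hr ÷ 0.2417582 units/mL = 11.16818 mL/hr
Volume infused = 11.16818 mL/hr × 1.9 hr = 21.21955 mL
Volume remaining = 91 − 21.21955 = 69.78045 mL
Drug remaining = 69.78045 mL × 0.2417582 units/mL = 16.87 units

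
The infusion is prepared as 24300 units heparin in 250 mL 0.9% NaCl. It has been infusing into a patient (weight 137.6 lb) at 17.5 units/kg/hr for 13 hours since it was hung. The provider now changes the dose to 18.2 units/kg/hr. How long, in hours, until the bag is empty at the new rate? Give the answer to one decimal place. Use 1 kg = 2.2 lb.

Initial rate:
Weight = 137.6 lb ÷ 2.2 lb/kg = 62.54545 kg
Dose = 17.5 units/kg/hr × 62.54545 kg = 1094.545 units/hr
Concentration = 24300 units ÷ 250 mL = 97.2 units/mL
Rate = 1094.545 units/hr ÷ 97.2 units/mL = 11.26076 mL/hr
Volume infused so far = 11.26076 mL/hr × 13 hr = 146.3898 mL
Volume remaining = 250 − 146.3898 = 103.6102 mL
New rate:
Dose = 18.2 units/kg/hr × 62.54545 kg = 1138.327 units/hr
Rate = 1138.327 units/hr ÷ 97.2 units/mL = 11.71119 mL/hr
Time remaining = 103.6102 mL ÷ 11.71119 mL/hr = 8.847112 hr

8.8 hours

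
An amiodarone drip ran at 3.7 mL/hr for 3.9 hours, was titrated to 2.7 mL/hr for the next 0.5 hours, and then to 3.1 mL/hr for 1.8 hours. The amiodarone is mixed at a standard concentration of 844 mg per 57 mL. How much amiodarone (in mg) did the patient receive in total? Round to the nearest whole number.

316 mg

Concentration = 844 mg ÷ 57 mL = 14.80702 mg/mL
Stage 1: 3.7 mL/hr × 3.9 hr = 14.43 mL → 14.43 mL × 14.80702 mg/mL = 213.6653 mg
Stage 2: 2.7 mL/hr × 0.5 hr = 1.35 mL → 1.35 mL × 14.80702 mg/mL = 19.98947 mg
Stage 3: 3.1 mL/hr × 1.8 hr = 5.58 mL → 5.58 mL × 14.80702 mg/mL = 82.62316 mg
Total = 213.6653 + 19.98947 + 82.62316 = 316.2779 mg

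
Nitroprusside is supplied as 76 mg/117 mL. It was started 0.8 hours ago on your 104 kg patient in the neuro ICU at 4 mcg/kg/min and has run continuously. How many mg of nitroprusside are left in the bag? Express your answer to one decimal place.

56.0 mg

Dose = 4 mcg/kg/min × 104 kg = 416 mcg/min
416 mcg/min × 60 min/hr = 24960 mcg/hr
Concentration = 76 mg ÷ 117 mL = 0.6495726 mg/mL = 649.5726 mcg/mL
Rate = 24960 mcg/hr ÷ 649.5726 mcg/mL = 38.42526 mL/hr
Volume infused = 38.42526 mL/hr × 0.8 hr = 30.74021 mL
Volume remaining = 117 − 30.74021 = 86.25979 mL
Drug remaining = 86.25979 mL × 649.5726 mcg/mL = 56032 mcg = 56.032 mg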